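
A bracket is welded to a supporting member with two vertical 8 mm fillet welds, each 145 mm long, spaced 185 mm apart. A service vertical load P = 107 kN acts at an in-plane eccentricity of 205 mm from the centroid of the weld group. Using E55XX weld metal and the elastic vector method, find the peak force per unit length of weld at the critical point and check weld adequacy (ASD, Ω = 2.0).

f_max ≈ 1180 N/mm; NOT adequate

E55XX → F_EXX = 550 MPa.
Total weld length L_w = 290 mm. Treat welds as unit-width lines.
Polar moment about centroid: J = 2[d³/12 + d(b/2)²] = 2[145³/12 + 145×92.5²] = 2989000 mm³.
Direct shear f_v = P/L_w = 107×10³ / 290 = 369 N/mm (vertical).
Torsion M = P·e = 107×10³ × 205 = 21935000 N·mm.
Critical point at (x, y) = (92.5, 72.5) from centroid. f_tx = M·y/J = 532 N/mm; f_ty = M·x/J = 678.7 N/mm.
Resultant f_max = √[f_tx² + (f_v + f_ty)²] = √[532² + (369 + 678.7)²] = 1175 N/mm.
Capacity per unit length: r_n/Ω = (1/2.0) × 0.6 × 550 × (0.707 × 8) = 933.2 N/mm.
1175 > 933.2 → NOT adequate.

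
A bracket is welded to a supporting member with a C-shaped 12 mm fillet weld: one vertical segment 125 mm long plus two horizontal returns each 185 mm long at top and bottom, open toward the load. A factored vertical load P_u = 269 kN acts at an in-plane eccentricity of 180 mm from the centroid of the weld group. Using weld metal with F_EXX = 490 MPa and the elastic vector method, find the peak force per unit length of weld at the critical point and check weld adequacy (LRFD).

f_max ≈ 2330 N/mm; NOT adequate

Total weld length L_w = 495 mm. Treat welds as unit-width lines.
Centroid: x̄ = 2×185×92.5 / 495 = 69.14 mm from the vertical weld.
Polar moment about centroid: J = I_x + I_y = [125³/12 + 2×185×62.5²] + [125×69.14² + 2(185³/12 + 185×23.36²)] = 3463000 mm³.
Direct shear f_v = P/L_w = 269×10³ / 495 = 543.4 N/mm (vertical).
Torsion M = P·e = 269×10³ × 180 = 48420000 N·mm.
Critical point at (x, y) = (115.9, 62.5) from centroid. f_tx = M·y/J = 873.9 N/mm; f_ty = M·x/J = 1620 N/mm.
Resultant f_max = √[f_tx² + (f_v + f_ty)²] = √[873.9² + (543.4 + 1620)²] = 2333 N/mm.
Capacity per unit length: φr_n = 0.75 × 0.6 × 490 × (0.707 × 12) = 1871 N/mm.
2333 > 1871 → NOT adequate.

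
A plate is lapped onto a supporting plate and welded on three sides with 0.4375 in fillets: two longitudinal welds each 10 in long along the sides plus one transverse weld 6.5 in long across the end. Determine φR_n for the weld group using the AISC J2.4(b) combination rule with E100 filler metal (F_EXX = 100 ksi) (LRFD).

t_e = 0.707 × 0.4375 = 0.3093 in.
R_nwl = 0.6 × 100 × 0.3093 × 20 = 371.2 kips (longitudinal, 2 welds).
R_nwt = 0.6 × 100 × 0.3093 × 6.5 = 120.6 kips (transverse, base value).
(i) R_nwl + R_nwt = 491.8 kips; (ii) 0.85 R_nwl + 1.5 R_nwt = 496.4 kips.
R_n = max = 496.4 kips [governs: (ii)]; φR_n = 372.3 kips.

φR_n ≈ 372 kips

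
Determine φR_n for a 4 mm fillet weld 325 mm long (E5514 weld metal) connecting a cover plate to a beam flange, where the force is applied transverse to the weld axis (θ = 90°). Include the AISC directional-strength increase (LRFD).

E55XX → F_EXX = 550 MPa.
t_e = 0.707 × 4 = 2.828 mm; A_we = 2.828 × 325 = 919.1 mm².
Directional factor: 1.0 + 0.5 sin^1.5(90°) = 1.5.
F_nw = 0.6 × 550 × 1.5 = 495 MPa.
φR_n = 0.75 × 495 × 919.1 × 10⁻³ = 341.2 kN.

φR_n ≈ 341 kN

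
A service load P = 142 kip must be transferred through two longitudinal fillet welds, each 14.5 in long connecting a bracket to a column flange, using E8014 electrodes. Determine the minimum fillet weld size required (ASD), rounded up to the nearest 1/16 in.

E80XX → F_EXX = 80 ksi.
Total weld length L = 29 in.
Required throat t_e = P × Ω / (0.6 F_EXX × L) = 142 × 2.0 / (0.6 × 80 × 29) = 0.204 in.
Required leg w = t_e / 0.707 = 0.2886 in → use 5/16 in.

w = 5/16 in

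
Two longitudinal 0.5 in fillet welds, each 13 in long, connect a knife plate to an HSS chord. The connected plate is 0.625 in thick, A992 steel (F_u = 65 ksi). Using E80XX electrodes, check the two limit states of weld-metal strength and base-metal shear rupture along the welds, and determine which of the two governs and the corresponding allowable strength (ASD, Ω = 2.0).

R_n/Ω ≈ 221 kip (weld metal governs)

E80XX → F_EXX = 80 ksi.
t_e = 0.707 × 0.5 = 0.3535 in; L = 26 in.
Weld metal: R_n/Ω = (1/2.0) × 0.6 × 80 × 0.3535 × 26 = 220.6 kip.
Base metal (shear rupture): R_n/Ω = (1/2.0) × 0.6 × 65 × 0.625 × 26 = 316.9 kip.
Governing: weld metal.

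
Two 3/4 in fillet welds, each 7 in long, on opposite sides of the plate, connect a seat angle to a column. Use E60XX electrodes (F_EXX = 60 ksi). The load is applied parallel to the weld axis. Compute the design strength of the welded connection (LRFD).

φR_n ≈ 200 kip

Effective throat t_e = 0.707 × 0.75 = 0.5302 in.
Total length L = 14 in; A_we = 0.5302 × 14 = 7.423 in².
F_nw = 0.6 F_EXX = 0.6 × 60 = 36 ksi.
φR_n = 0.75 × 36 × 7.423 = 200.4 kip.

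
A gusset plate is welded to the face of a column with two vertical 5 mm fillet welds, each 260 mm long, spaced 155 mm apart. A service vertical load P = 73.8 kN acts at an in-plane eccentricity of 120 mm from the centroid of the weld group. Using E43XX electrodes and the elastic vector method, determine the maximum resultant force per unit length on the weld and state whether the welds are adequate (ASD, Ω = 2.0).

f_max ≈ 318 N/mm; adequate

E43XX → F_EXX = 430 MPa.
Total weld length L_w = 520 mm. Treat welds as unit-width lines.
Polar moment about centroid: J = 2[d³/12 + d(b/2)²] = 2[260³/12 + 260×77.5²] = 6053000 mm³.
Direct shear f_v = P/L_w = 73.8×10³ / 520 = 141.9 N/mm (vertical).
Torsion M = P·e = 73.8×10³ × 120 = 8856000 N·mm.
Critical point at (x, y) = (77.5, 130) from centroid. f_tx = M·y/J = 190.2 N/mm; f_ty = M·x/J = 113.4 N/mm.
Resultant f_max = √[f_tx² + (f_v + f_ty)²] = √[190.2² + (141.9 + 113.4)²] = 318.4 N/mm.
Capacity per unit length: r_n/Ω = (1/2.0) × 0.6 × 430 × (0.707 × 5) = 456 N/mm.
318.4 ≤ 456 → adequate.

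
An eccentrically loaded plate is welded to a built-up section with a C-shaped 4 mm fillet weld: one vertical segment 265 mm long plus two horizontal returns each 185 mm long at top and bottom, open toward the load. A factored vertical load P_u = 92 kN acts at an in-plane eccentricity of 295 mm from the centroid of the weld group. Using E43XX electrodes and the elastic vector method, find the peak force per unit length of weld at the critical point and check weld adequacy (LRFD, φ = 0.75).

E43XX → F_EXX = 430 MPa.
Total weld length L_w = 635 mm. Treat welds as unit-width lines.
Centroid: x̄ = 2×185×92.5 / 635 = 53.9 mm from the vertical weld.
Polar moment about centroid: J = I_x + I_y = [265³/12 + 2×185×132.5²] + [265×53.9² + 2(185³/12 + 185×38.6²)] = 10420000 mm³.
Direct shear f_v = P/L_w = 92×10³ / 635 = 144.9 N/mm (vertical).
Torsion M = P·e = 92×10³ × 295 = 27140000 N·mm.
Critical point at (x, y) = (131.1, 132.5) from centroid. f_tx = M·y/J = 345 N/mm; f_ty = M·x/J = 341.4 N/mm.
Resultant f_max = √[f_tx² + (f_v + f_ty)²] = √[345² + (144.9 + 341.4)²] = 596.2 N/mm.
Capacity per unit length: φr_n = 0.75 × 0.6 × 430 × (0.707 × 4) = 547.2 N/mm.
596.2 > 547.2 → NOT adequate.

f_max ≈ 596 N/mm; NOT adequate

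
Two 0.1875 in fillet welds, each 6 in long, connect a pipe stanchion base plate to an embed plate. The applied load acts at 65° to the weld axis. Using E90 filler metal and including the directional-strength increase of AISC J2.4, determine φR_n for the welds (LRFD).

E90XX → F_EXX = 90 ksi.
t_e = 0.707 × 0.1875 = 0.1326 in; A_we = 0.1326 × 12 = 1.591 in².
Directional factor: 1.0 + 0.5 sin^1.5(65°) = 1.431.
F_nw = 0.6 × 90 × 1.431 = 77.3 ksi.
φR_n = 0.75 × 77.3 × 1.591 = 92.22 kip.

φR_n ≈ 92.2 kip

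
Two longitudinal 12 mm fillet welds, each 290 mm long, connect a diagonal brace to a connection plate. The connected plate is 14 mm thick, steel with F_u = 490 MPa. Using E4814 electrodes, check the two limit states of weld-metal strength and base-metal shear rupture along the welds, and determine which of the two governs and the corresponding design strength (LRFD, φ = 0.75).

φR_n ≈ 1060 kN (weld metal governs)

E48XX → F_EXX = 480 MPa.
t_e = 0.707 × 12 = 8.484 mm; L = 580 mm.
Weld metal: φR_n = 0.75 × 0.6 × 480 × 8.484 × 580 × 10⁻³ = 1063 kN.
Base metal (shear rupture): φR_n = 0.75 × 0.6 × 490 × 14 × 580 × 10⁻³ = 1790 kN.
Governing: weld metal.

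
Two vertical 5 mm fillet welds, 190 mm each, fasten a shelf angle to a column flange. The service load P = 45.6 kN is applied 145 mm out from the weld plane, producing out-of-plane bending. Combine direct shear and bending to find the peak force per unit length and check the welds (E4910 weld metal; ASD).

f_max ≈ 562 N/mm; NOT adequate

E49XX → F_EXX = 490 MPa.
L_w = 2 × 190 = 380 mm; section modulus (unit throat) S = 2 × L²/6 = 12030 mm².
Direct shear f_v = P/L_w = 45.6×10³/380 = 120 N/mm.
Moment M = P × e = 45.6×10³ × 145 = 6612000 N·mm; bending f_b = M/S = 549.5 N/mm.
f_max = √(f_v² + f_b²) = √(120² + 549.5²) = 562.4 N/mm.
r_n/Ω = (1/2.0) × 0.6 × 490 × (0.707 × 5) = 519.6 N/mm → NOT adequate.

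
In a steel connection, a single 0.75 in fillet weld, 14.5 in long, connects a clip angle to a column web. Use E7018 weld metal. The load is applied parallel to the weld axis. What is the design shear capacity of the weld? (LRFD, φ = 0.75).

E70XX → F_EXX = 70 ksi.
Effective throat t_e = 0.707 × 0.75 = 0.5302 in.
Total length L = 14.5 in; A_we = 0.5302 × 14.5 = 7.689 in².
F_nw = 0.6 F_EXX = 0.6 × 70 = 42 ksi.
φR_n = 0.75 × 42 × 7.689 = 242.2 kips.

φR_n ≈ 242 kips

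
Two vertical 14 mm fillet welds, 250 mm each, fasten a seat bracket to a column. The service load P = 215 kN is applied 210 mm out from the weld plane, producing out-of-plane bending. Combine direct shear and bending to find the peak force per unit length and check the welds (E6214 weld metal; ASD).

f_max ≈ 2210 N/mm; NOT adequate

E62XX → F_EXX = 620 MPa.
L_w = 2 × 250 = 500 mm; section modulus (unit throat) S = 2 × L²/6 = 20830 mm².
Direct shear f_v = P/L_w = 215×10³/500 = 430 N/mm.
Moment M = P × e = 215×10³ × 210 = 45150000 N·mm; bending f_b = M/S = 2167 N/mm.
f_max = √(f_v² + f_b²) = √(430² + 2167²) = 2209 N/mm.
r_n/Ω = (1/2.0) × 0.6 × 620 × (0.707 × 14) = 1841 N/mm → NOT adequate.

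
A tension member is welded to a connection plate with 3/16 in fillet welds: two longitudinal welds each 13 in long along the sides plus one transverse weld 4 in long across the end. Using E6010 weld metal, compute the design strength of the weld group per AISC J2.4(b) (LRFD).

E60XX → F_EXX = 60 ksi.
t_e = 0.707 × 0.1875 = 0.1326 in.
R_nwl = 0.6 × 60 × 0.1326 × 26 = 124.1 kip (longitudinal, 2 welds).
R_nwt = 0.6 × 60 × 0.1326 × 4 = 19.09 kip (transverse, base value).
(i) R_nwl + R_nwt = 143.2 kip; (ii) 0.85 R_nwl + 1.5 R_nwt = 134.1 kip.
R_n = max = 143.2 kip [governs: (i)]; φR_n = 107.4 kip.

φR_n ≈ 107 kip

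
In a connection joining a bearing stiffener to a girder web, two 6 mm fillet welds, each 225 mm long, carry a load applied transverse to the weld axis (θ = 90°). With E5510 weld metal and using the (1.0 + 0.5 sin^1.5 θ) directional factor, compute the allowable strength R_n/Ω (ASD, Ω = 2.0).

E55XX → F_EXX = 550 MPa.
t_e = 0.707 × 6 = 4.242 mm; A_we = 4.242 × 450 = 1909 mm².
Directional factor: 1.0 + 0.5 sin^1.5(90°) = 1.5.
F_nw = 0.6 × 550 × 1.5 = 495 MPa.
R_n/Ω = (495 × 1909) / 2.0 × 10⁻³ = 472.5 kN.

R_n/Ω ≈ 472 kN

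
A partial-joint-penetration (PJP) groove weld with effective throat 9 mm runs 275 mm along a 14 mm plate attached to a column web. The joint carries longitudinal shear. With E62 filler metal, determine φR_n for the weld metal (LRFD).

E62XX → F_EXX = 620 MPa.
Effective throat (given) t_e = 9 mm.
A_we = 9 × 275 = 2475 mm².
F_nw = 0.6 F_EXX = 372 MPa.
φR_n = 0.75 × 372 × 2475 × 10⁻³ = 690.5 kN.

φR_n ≈ 691 kN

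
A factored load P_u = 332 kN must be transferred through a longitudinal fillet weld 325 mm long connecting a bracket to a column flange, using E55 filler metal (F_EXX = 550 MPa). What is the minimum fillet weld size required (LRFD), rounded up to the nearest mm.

w = 6 mm

Total weld length L = 325 mm.
Required throat t_e = P_u / (φ × 0.6 F_EXX × L) = 332 / (0.75 × 0.6 × 550 × 325 × 10⁻³) = 4.127 mm.
Required leg w = t_e / 0.707 = 5.838 mm → use 6 mm.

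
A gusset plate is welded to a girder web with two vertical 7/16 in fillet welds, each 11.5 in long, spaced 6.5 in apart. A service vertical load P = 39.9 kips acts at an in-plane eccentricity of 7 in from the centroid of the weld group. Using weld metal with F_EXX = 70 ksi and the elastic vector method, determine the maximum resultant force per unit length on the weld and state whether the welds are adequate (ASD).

Total weld length L_w = 23 in. Treat welds as unit-width lines.
Polar moment about centroid: J = 2[d³/12 + d(b/2)²] = 2[11.5³/12 + 11.5×3.25²] = 496.4 in³.
Direct shear f_v = P/L_w = 39.9 / 23 = 1.735 kip/in (vertical).
Torsion M = P·e = 39.9 × 7 = 279.3 kip·in.
Critical point at (x, y) = (3.25, 5.75) from centroid. f_tx = M·y/J = 3.235 kip/in; f_ty = M·x/J = 1.829 kip/in.
Resultant f_max = √[f_tx² + (f_v + f_ty)²] = √[3.235² + (1.735 + 1.829)²] = 4.813 kip/in.
Capacity per unit length: r_n/Ω = (1/2.0) × 0.6 × 70 × (0.707 × 0.4375) = 6.496 kip/in.
4.813 ≤ 6.496 → adequate.

f_max ≈ 4.81 kip/in; adequate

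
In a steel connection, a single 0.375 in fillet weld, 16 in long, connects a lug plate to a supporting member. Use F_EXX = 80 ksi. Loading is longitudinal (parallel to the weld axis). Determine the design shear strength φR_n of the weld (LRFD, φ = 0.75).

φR_n ≈ 153 kips

Effective throat t_e = 0.707 × 0.375 = 0.2651 in.
Total length L = 16 in; A_we = 0.2651 × 16 = 4.242 in².
F_nw = 0.6 F_EXX = 0.6 × 80 = 48 ksi.
φR_n = 0.75 × 48 × 4.242 = 152.7 kips.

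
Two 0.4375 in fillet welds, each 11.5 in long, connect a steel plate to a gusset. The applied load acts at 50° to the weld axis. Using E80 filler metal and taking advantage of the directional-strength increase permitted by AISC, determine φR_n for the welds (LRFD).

E80XX → F_EXX = 80 ksi.
t_e = 0.707 × 0.4375 = 0.3093 in; A_we = 0.3093 × 23 = 7.114 in².
Directional factor: 1.0 + 0.5 sin^1.5(50°) = 1.335.
F_nw = 0.6 × 80 × 1.335 = 64.09 ksi.
φR_n = 0.75 × 64.09 × 7.114 = 342 kips.

φR_n ≈ 342 kips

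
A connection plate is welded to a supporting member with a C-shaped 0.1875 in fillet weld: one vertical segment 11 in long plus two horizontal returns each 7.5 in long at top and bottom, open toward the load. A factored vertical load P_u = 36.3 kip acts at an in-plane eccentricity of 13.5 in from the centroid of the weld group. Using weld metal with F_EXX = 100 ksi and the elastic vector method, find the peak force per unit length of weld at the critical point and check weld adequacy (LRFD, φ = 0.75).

Total weld length L_w = 26 in. Treat welds as unit-width lines.
Centroid: x̄ = 2×7.5×3.75 / 26 = 2.163 in from the vertical weld.
Polar moment about centroid: J = I_x + I_y = [11³/12 + 2×7.5×5.5²] + [11×2.163² + 2(7.5³/12 + 7.5×1.587²)] = 724.2 in³.
Direct shear f_v = P/L_w = 36.3 / 26 = 1.396 kip/in (vertical).
Torsion M = P·e = 36.3 × 13.5 = 490.05 kip·in.
Critical point at (x, y) = (5.337, 5.5) from centroid. f_tx = M·y/J = 3.722 kip/in; f_ty = M·x/J = 3.611 kip/in.
Resultant f_max = √[f_tx² + (f_v + f_ty)²] = √[3.722² + (1.396 + 3.611)²] = 6.239 kip/in.
Capacity per unit length: φr_n = 0.75 × 0.6 × 100 × (0.707 × 0.1875) = 5.965 kip/in.
6.239 > 5.965 → NOT adequate.

f_max ≈ 6.24 kip/in; NOT adequate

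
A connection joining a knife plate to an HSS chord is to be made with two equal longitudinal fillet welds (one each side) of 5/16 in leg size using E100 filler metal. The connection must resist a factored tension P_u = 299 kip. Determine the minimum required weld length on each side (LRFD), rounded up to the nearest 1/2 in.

E100XX → F_EXX = 100 ksi.
Throat t_e = 0.707 × 0.3125 = 0.2209 in.
φr_n = 0.75 × 0.6 × 100 × 0.2209 = 9.942 kip/in.
L_req = P_u / φr_n = 299 / 9.942 = 30.07 in total.
Per side: 30.07 / 2 = 15.04 in.
Round up → use L = 15.5 in on each side.

L = 15.5 in on each side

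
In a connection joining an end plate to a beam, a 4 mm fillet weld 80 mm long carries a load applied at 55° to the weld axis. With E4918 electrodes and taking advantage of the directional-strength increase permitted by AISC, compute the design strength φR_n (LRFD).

E49XX → F_EXX = 490 MPa.
t_e = 0.707 × 4 = 2.828 mm; A_we = 2.828 × 80 = 226.2 mm².
Directional factor: 1.0 + 0.5 sin^1.5(55°) = 1.371.
F_nw = 0.6 × 490 × 1.371 = 403 MPa.
φR_n = 0.75 × 403 × 226.2 × 10⁻³ = 68.38 kN.

φR_n ≈ 68.4 kN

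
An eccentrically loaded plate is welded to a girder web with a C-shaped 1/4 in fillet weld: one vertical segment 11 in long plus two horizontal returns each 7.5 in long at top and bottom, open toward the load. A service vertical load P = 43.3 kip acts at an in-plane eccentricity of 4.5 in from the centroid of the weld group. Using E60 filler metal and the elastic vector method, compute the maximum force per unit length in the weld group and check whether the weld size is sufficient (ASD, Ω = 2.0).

f_max ≈ 3.44 kip/in; NOT adequate

E60XX → F_EXX = 60 ksi.
Total weld length L_w = 26 in. Treat welds as unit-width lines.
Centroid: x̄ = 2×7.5×3.75 / 26 = 2.163 in from the vertical weld.
Polar moment about centroid: J = I_x + I_y = [11³/12 + 2×7.5×5.5²] + [11×2.163² + 2(7.5³/12 + 7.5×1.587²)] = 724.2 in³.
Direct shear f_v = P/L_w = 43.3 / 26 = 1.665 kip/in (vertical).
Torsion M = P·e = 43.3 × 4.5 = 194.85 kip·in.
Critical point at (x, y) = (5.337, 5.5) from centroid. f_tx = M·y/J = 1.48 kip/in; f_ty = M·x/J = 1.436 kip/in.
Resultant f_max = √[f_tx² + (f_v + f_ty)²] = √[1.48² + (1.665 + 1.436)²] = 3.436 kip/in.
Capacity per unit length: r_n/Ω = (1/2.0) × 0.6 × 60 × (0.707 × 0.25) = 3.181 kip/in.
3.436 > 3.181 → NOT adequate.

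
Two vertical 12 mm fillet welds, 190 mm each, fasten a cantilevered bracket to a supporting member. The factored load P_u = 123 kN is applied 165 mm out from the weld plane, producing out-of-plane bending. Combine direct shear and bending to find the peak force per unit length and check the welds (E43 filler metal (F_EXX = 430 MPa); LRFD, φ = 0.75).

L_w = 2 × 190 = 380 mm; section modulus (unit throat) S = 2 × L²/6 = 12030 mm².
Direct shear f_v = P/L_w = 123×10³/380 = 323.7 N/mm.
Moment M = P × e = 123×10³ × 165 = 20295000 N·mm; bending f_b = M/S = 1687 N/mm.
f_max = √(f_v² + f_b²) = √(323.7² + 1687²) = 1717 N/mm.
φr_n = 0.75 × 0.6 × 430 × (0.707 × 12) = 1642 N/mm → NOT adequate.

f_max ≈ 1720 N/mm; NOT adequate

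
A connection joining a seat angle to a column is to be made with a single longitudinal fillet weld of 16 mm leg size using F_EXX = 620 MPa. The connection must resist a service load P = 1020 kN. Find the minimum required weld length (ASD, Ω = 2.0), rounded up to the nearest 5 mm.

L = 485 mm

Throat t_e = 0.707 × 16 = 11.31 mm.
r_n/Ω = (0.6 × 620 × 11.31) / 2.0 = 2104 N/mm = 2.104 kN/mm.
L_req = P / (r_n/Ω) = 1020 / 2.104 = 484.8 mm total.
Round up → use L = 485 mm.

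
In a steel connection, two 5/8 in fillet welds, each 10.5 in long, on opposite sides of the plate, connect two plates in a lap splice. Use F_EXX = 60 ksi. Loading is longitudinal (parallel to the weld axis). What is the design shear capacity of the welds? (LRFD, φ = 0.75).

φR_n ≈ 251 kips

Effective throat t_e = 0.707 × 0.625 = 0.4419 in.
Total length L = 21 in; A_we = 0.4419 × 21 = 9.279 in².
F_nw = 0.6 F_EXX = 0.6 × 60 = 36 ksi.
φR_n = 0.75 × 36 × 9.279 = 250.5 kips.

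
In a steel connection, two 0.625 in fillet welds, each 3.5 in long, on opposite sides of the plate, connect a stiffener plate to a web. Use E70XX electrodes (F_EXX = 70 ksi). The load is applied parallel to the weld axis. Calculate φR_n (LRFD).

φR_n ≈ 97.4 kip

Effective throat t_e = 0.707 × 0.625 = 0.4419 in.
Total length L = 7 in; A_we = 0.4419 × 7 = 3.093 in².
F_nw = 0.6 F_EXX = 0.6 × 70 = 42 ksi.
φR_n = 0.75 × 42 × 3.093 = 97.43 kip.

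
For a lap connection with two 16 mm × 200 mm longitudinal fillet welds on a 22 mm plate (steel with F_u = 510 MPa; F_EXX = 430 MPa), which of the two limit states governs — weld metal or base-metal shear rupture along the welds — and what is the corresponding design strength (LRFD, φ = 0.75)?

t_e = 0.707 × 16 = 11.31 mm; L = 400 mm.
Weld metal: φR_n = 0.75 × 0.6 × 430 × 11.31 × 400 × 10⁻³ = 875.5 kN.
Base metal (shear rupture): φR_n = 0.75 × 0.6 × 510 × 22 × 400 × 10⁻³ = 2020 kN.
Governing: weld metal.

φR_n ≈ 876 kN (weld metal governs)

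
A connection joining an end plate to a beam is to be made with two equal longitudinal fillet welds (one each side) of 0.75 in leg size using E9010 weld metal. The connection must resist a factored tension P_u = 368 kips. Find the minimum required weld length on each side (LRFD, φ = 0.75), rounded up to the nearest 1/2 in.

L = 9 in on each side

E90XX → F_EXX = 90 ksi.
Throat t_e = 0.707 × 0.75 = 0.5302 in.
φr_n = 0.75 × 0.6 × 90 × 0.5302 = 21.48 kips/in.
L_req = P_u / φr_n = 368 / 21.48 = 17.14 in total.
Per side: 17.14 / 2 = 8.568 in.
Round up → use L = 9 in on each side.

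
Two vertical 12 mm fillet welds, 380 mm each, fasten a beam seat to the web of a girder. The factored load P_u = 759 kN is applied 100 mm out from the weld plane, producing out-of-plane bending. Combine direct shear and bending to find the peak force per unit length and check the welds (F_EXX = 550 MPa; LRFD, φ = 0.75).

L_w = 2 × 380 = 760 mm; section modulus (unit throat) S = 2 × L²/6 = 48130 mm².
Direct shear f_v = P/L_w = 759×10³/760 = 998.7 N/mm.
Moment M = P × e = 759×10³ × 100 = 75900000 N·mm; bending f_b = M/S = 1577 N/mm.
f_max = √(f_v² + f_b²) = √(998.7² + 1577²) = 1867 N/mm.
φr_n = 0.75 × 0.6 × 550 × (0.707 × 12) = 2100 N/mm → adequate.

f_max ≈ 1870 N/mm; adequate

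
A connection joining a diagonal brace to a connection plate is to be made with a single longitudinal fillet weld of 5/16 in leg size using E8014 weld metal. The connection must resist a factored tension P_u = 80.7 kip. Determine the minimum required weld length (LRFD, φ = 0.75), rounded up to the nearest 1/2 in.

L = 10.5 in

E80XX → F_EXX = 80 ksi.
Throat t_e = 0.707 × 0.3125 = 0.2209 in.
φr_n = 0.75 × 0.6 × 80 × 0.2209 = 7.954 kip/in.
L_req = P_u / φr_n = 80.7 / 7.954 = 10.15 in total.
Round up → use L = 10.5 in.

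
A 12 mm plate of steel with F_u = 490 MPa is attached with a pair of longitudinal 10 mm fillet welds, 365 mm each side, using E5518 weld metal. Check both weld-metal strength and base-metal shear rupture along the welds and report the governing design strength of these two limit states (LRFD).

E55XX → F_EXX = 550 MPa.
t_e = 0.707 × 10 = 7.07 mm; L = 730 mm.
Weld metal: φR_n = 0.75 × 0.6 × 550 × 7.07 × 730 × 10⁻³ = 1277 kN.
Base metal (shear rupture): φR_n = 0.75 × 0.6 × 490 × 12 × 730 × 10⁻³ = 1932 kN.
Governing: weld metal.

φR_n ≈ 1280 kN (weld metal governs)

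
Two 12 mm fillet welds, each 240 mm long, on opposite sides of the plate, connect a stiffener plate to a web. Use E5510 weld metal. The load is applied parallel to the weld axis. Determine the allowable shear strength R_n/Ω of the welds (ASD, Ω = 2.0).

R_n/Ω ≈ 672 kN

E55XX → F_EXX = 550 MPa.
Effective throat t_e = 0.707 × 12 = 8.484 mm.
Total length L = 480 mm; A_we = 8.484 × 480 = 4072 mm².
F_nw = 0.6 F_EXX = 0.6 × 550 = 330 MPa.
R_n = 330 × 4072 × 10⁻³ = 1344 kN; R_n/Ω = 1344/2.0 = 671.9 kN.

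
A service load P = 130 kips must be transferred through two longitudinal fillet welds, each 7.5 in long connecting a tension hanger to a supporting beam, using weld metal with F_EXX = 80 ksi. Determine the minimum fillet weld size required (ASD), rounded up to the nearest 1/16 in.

w = 9/16 in

Total weld length L = 15 in.
Required throat t_e = P × Ω / (0.6 F_EXX × L) = 130 × 2.0 / (0.6 × 80 × 15) = 0.3611 in.
Required leg w = t_e / 0.707 = 0.5108 in → use 9/16 in.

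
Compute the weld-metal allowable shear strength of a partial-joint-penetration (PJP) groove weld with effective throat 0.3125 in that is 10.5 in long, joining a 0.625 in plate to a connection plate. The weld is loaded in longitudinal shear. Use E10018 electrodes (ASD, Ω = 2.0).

E100XX → F_EXX = 100 ksi.
Effective throat (given) t_e = 0.3125 in.
A_we = 0.3125 × 10.5 = 3.281 in².
F_nw = 0.6 F_EXX = 60 ksi.
R_n/Ω = (60 × 3.281) / 2.0 = 98.44 kip.

R_n/Ω ≈ 98.4 kip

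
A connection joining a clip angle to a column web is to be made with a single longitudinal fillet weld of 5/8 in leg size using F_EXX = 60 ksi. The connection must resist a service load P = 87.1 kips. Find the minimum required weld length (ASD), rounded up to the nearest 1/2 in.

L = 11 in

Throat t_e = 0.707 × 0.625 = 0.4419 in.
r_n/Ω = (0.6 × 60 × 0.4419) / 2.0 = 7.954 kip/in.
L_req = P / (r_n/Ω) = 87.1 / 7.954 = 10.95 in total.
Round up → use L = 11 in.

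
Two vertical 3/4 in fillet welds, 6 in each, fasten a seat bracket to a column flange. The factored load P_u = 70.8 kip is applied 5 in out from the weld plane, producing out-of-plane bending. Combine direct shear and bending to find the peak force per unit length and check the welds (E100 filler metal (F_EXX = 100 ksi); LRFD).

f_max ≈ 30.1 kip/in; NOT adequate

L_w = 2 × 6 = 12 in; section modulus (unit throat) S = 2 × L²/6 = 12 in².
Direct shear f_v = P/L_w = 70.8/12 = 5.9 kip/in.
Moment M = P × e = 70.8 × 5 = 354 kip·in; bending f_b = M/S = 29.5 kip/in.
f_max = √(f_v² + f_b²) = √(5.9² + 29.5²) = 30.08 kip/in.
φr_n = 0.75 × 0.6 × 100 × (0.707 × 0.75) = 23.86 kip/in → NOT adequate.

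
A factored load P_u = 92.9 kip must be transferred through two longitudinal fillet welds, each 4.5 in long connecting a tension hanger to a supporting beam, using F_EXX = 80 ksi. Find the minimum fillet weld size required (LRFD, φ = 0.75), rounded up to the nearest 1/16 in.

Total weld length L = 9 in.
Required throat t_e = P_u / (φ × 0.6 F_EXX × L) = 92.9 / (0.75 × 0.6 × 80 × 9) = 0.2867 in.
Required leg w = t_e / 0.707 = 0.4056 in → use 7/16 in.

w = 7/16 in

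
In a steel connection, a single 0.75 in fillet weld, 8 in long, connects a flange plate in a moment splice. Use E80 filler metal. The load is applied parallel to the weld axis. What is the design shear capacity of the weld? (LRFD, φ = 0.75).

E80XX → F_EXX = 80 ksi.
Effective throat t_e = 0.707 × 0.75 = 0.5302 in.
Total length L = 8 in; A_we = 0.5302 × 8 = 4.242 in².
F_nw = 0.6 F_EXX = 0.6 × 80 = 48 ksi.
φR_n = 0.75 × 48 × 4.242 = 152.7 kip.

φR_n ≈ 153 kip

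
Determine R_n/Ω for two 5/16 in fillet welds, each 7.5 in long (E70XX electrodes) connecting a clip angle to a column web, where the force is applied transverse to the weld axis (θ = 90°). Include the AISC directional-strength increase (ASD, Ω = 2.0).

E70XX → F_EXX = 70 ksi.
t_e = 0.707 × 0.3125 = 0.2209 in; A_we = 0.2209 × 15 = 3.314 in².
Directional factor: 1.0 + 0.5 sin^1.5(90°) = 1.5.
F_nw = 0.6 × 70 × 1.5 = 63 ksi.
R_n/Ω = (63 × 3.314) / 2.0 = 104.4 kips.

R_n/Ω ≈ 104 kips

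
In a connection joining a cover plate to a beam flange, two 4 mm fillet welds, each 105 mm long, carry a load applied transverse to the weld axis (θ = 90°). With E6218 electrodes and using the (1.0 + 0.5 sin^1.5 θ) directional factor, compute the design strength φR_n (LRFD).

φR_n ≈ 249 kN

E62XX → F_EXX = 620 MPa.
t_e = 0.707 × 4 = 2.828 mm; A_we = 2.828 × 210 = 593.9 mm².
Directional factor: 1.0 + 0.5 sin^1.5(90°) = 1.5.
F_nw = 0.6 × 620 × 1.5 = 558 MPa.
φR_n = 0.75 × 558 × 593.9 × 10⁻³ = 248.5 kN.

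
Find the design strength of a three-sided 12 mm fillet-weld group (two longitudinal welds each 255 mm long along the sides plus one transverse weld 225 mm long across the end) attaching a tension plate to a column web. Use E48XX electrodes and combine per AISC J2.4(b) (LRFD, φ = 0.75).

E48XX → F_EXX = 480 MPa.
t_e = 0.707 × 12 = 8.484 mm.
R_nwl = 0.6 × 480 × 8.484 × 510 × 10⁻³ = 1246 kN (longitudinal, 2 welds).
R_nwt = 0.6 × 480 × 8.484 × 225 × 10⁻³ = 549.8 kN (transverse, base value).
(i) R_nwl + R_nwt = 1796 kN; (ii) 0.85 R_nwl + 1.5 R_nwt = 1884 kN.
R_n = max = 1884 kN [governs: (ii)]; φR_n = 1413 kN.

φR_n ≈ 1410 kN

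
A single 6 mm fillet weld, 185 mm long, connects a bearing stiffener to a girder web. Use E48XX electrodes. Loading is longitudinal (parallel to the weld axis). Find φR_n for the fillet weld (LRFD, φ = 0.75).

E48XX → F_EXX = 480 MPa.
Effective throat t_e = 0.707 × 6 = 4.242 mm.
Total length L = 185 mm; A_we = 4.242 × 185 = 784.8 mm².
F_nw = 0.6 F_EXX = 0.6 × 480 = 288 MPa.
φR_n = 0.75 × 288 × 784.8 × 10⁻³ = 169.5 kN.

φR_n ≈ 170 kN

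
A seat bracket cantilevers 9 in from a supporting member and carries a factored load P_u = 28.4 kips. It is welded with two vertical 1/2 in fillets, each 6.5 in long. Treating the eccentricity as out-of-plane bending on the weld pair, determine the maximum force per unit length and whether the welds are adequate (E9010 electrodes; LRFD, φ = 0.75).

f_max ≈ 18.3 kip/in; NOT adequate

E90XX → F_EXX = 90 ksi.
L_w = 2 × 6.5 = 13 in; section modulus (unit throat) S = 2 × L²/6 = 14.08 in².
Direct shear f_v = P/L_w = 28.4/13 = 2.185 kip/in.
Moment M = P × e = 28.4 × 9 = 255.6 kip·in; bending f_b = M/S = 18.15 kip/in.
f_max = √(f_v² + f_b²) = √(2.185² + 18.15²) = 18.28 kip/in.
φr_n = 0.75 × 0.6 × 90 × (0.707 × 0.5) = 14.32 kip/in → NOT adequate.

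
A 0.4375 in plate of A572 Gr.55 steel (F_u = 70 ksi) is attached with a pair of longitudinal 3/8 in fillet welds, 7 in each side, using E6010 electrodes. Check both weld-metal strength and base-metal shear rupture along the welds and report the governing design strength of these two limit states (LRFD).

φR_n ≈ 100 kip (weld metal governs)

E60XX → F_EXX = 60 ksi.
t_e = 0.707 × 0.375 = 0.2651 in; L = 14 in.
Weld metal: φR_n = 0.75 × 0.6 × 60 × 0.2651 × 14 = 100.2 kip.
Base metal (shear rupture): φR_n = 0.75 × 0.6 × 70 × 0.4375 × 14 = 192.9 kip.
Governing: weld metal.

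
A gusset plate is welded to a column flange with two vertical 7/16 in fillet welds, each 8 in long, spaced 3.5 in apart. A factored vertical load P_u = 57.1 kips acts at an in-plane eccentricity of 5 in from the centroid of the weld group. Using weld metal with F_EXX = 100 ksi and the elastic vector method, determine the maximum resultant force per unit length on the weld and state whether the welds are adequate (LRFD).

f_max ≈ 11.2 kip/in; adequate

Total weld length L_w = 16 in. Treat welds as unit-width lines.
Polar moment about centroid: J = 2[d³/12 + d(b/2)²] = 2[8³/12 + 8×1.75²] = 134.3 in³.
Direct shear f_v = P/L_w = 57.1 / 16 = 3.569 kip/in (vertical).
Torsion M = P·e = 57.1 × 5 = 285.5 kip·in.
Critical point at (x, y) = (1.75, 4) from centroid. f_tx = M·y/J = 8.501 kip/in; f_ty = M·x/J = 3.719 kip/in.
Resultant f_max = √[f_tx² + (f_v + f_ty)²] = √[8.501² + (3.569 + 3.719)²] = 11.2 kip/in.
Capacity per unit length: φr_n = 0.75 × 0.6 × 100 × (0.707 × 0.4375) = 13.92 kip/in.
11.2 ≤ 13.92 → adequate.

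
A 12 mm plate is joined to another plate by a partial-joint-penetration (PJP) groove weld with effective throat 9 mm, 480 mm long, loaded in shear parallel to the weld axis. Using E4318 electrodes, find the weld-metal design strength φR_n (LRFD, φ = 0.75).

φR_n ≈ 836 kN

E43XX → F_EXX = 430 MPa.
Effective throat (given) t_e = 9 mm.
A_we = 9 × 480 = 4320 mm².
F_nw = 0.6 F_EXX = 258 MPa.
φR_n = 0.75 × 258 × 4320 × 10⁻³ = 835.9 kN.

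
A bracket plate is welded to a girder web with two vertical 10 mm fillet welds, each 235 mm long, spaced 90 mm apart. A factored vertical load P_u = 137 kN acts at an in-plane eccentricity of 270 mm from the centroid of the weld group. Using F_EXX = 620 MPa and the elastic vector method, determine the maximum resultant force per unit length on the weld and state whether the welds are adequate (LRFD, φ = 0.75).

Total weld length L_w = 470 mm. Treat welds as unit-width lines.
Polar moment about centroid: J = 2[d³/12 + d(b/2)²] = 2[235³/12 + 235×45²] = 3115000 mm³.
Direct shear f_v = P/L_w = 137×10³ / 470 = 291.5 N/mm (vertical).
Torsion M = P·e = 137×10³ × 270 = 36990000 N·mm.
Critical point at (x, y) = (45, 117.5) from centroid. f_tx = M·y/J = 1395 N/mm; f_ty = M·x/J = 534.4 N/mm.
Resultant f_max = √[f_tx² + (f_v + f_ty)²] = √[1395² + (291.5 + 534.4)²] = 1622 N/mm.
Capacity per unit length: φr_n = 0.75 × 0.6 × 620 × (0.707 × 10) = 1973 N/mm.
1622 ≤ 1973 → adequate.

f_max ≈ 1620 N/mm; adequate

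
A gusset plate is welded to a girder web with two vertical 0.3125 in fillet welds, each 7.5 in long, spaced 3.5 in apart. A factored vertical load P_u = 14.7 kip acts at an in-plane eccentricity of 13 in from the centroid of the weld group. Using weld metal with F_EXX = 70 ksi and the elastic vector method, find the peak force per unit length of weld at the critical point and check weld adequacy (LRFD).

f_max ≈ 7.27 kip/in; NOT adequate

Total weld length L_w = 15 in. Treat welds as unit-width lines.
Polar moment about centroid: J = 2[d³/12 + d(b/2)²] = 2[7.5³/12 + 7.5×1.75²] = 116.2 in³.
Direct shear f_v = P/L_w = 14.7 / 15 = 0.98 kip/in (vertical).
Torsion M = P·e = 14.7 × 13 = 191.1 kip·in.
Critical point at (x, y) = (1.75, 3.75) from centroid. f_tx = M·y/J = 6.165 kip/in; f_ty = M·x/J = 2.877 kip/in.
Resultant f_max = √[f_tx² + (f_v + f_ty)²] = √[6.165² + (0.98 + 2.877)²] = 7.272 kip/in.
Capacity per unit length: φr_n = 0.75 × 0.6 × 70 × (0.707 × 0.3125) = 6.96 kip/in.
7.272 > 6.96 → NOT adequate.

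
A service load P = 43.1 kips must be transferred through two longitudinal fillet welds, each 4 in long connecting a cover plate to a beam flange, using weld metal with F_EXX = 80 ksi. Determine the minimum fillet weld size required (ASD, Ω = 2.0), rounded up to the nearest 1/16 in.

w = 3/8 in

Total weld length L = 8 in.
Required throat t_e = P × Ω / (0.6 F_EXX × L) = 43.1 × 2.0 / (0.6 × 80 × 8) = 0.2245 in.
Required leg w = t_e / 0.707 = 0.3175 in → use 3/8 in.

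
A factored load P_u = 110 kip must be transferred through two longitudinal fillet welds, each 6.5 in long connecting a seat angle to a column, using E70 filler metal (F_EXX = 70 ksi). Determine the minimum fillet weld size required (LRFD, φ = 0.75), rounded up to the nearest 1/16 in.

Total weld length L = 13 in.
Required throat t_e = P_u / (φ × 0.6 F_EXX × L) = 110 / (0.75 × 0.6 × 70 × 13) = 0.2686 in.
Required leg w = t_e / 0.707 = 0.3799 in → use 7/16 in.

w = 7/16 in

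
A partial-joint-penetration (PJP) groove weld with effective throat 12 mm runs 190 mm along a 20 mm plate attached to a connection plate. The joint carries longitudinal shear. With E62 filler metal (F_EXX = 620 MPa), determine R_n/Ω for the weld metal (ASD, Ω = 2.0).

R_n/Ω ≈ 424 kN

Effective throat (given) t_e = 12 mm.
A_we = 12 × 190 = 2280 mm².
F_nw = 0.6 F_EXX = 372 MPa.
R_n/Ω = (372 × 2280) / 2.0 × 10⁻³ = 424.1 kN.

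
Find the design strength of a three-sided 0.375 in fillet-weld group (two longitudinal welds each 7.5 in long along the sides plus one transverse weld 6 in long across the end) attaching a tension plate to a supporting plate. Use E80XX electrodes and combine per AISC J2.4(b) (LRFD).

φR_n ≈ 208 kips

E80XX → F_EXX = 80 ksi.
t_e = 0.707 × 0.375 = 0.2651 in.
R_nwl = 0.6 × 80 × 0.2651 × 15 = 190.9 kips (longitudinal, 2 welds).
R_nwt = 0.6 × 80 × 0.2651 × 6 = 76.36 kips (transverse, base value).
(i) R_nwl + R_nwt = 267.2 kips; (ii) 0.85 R_nwl + 1.5 R_nwt = 276.8 kips.
R_n = max = 276.8 kips [governs: (ii)]; φR_n = 207.6 kips.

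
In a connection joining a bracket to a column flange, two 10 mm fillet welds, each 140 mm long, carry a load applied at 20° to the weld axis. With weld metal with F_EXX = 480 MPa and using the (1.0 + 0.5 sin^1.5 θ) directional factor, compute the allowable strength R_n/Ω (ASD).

t_e = 0.707 × 10 = 7.07 mm; A_we = 7.07 × 280 = 1980 mm².
Directional factor: 1.0 + 0.5 sin^1.5(20°) = 1.1.
F_nw = 0.6 × 480 × 1.1 = 316.8 MPa.
R_n/Ω = (316.8 × 1980) / 2.0 × 10⁻³ = 313.6 kN.

R_n/Ω ≈ 314 kN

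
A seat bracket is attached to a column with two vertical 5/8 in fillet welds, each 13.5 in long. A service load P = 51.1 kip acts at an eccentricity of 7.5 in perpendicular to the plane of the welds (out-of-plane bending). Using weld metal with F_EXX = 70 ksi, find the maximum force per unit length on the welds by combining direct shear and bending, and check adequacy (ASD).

f_max ≈ 6.59 kip/in; adequate

L_w = 2 × 13.5 = 27 in; section modulus (unit throat) S = 2 × L²/6 = 60.75 in².
Direct shear f_v = P/L_w = 51.1/27 = 1.893 kip/in.
Moment M = P × e = 51.1 × 7.5 = 383.25 kip·in; bending f_b = M/S = 6.309 kip/in.
f_max = √(f_v² + f_b²) = √(1.893² + 6.309²) = 6.586 kip/in.
r_n/Ω = (1/2.0) × 0.6 × 70 × (0.707 × 0.625) = 9.279 kip/in → adequate.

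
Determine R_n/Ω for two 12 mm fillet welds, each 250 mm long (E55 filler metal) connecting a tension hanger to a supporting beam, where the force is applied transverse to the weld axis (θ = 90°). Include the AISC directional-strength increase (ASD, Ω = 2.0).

R_n/Ω ≈ 1050 kN

E55XX → F_EXX = 550 MPa.
t_e = 0.707 × 12 = 8.484 mm; A_we = 8.484 × 500 = 4242 mm².
Directional factor: 1.0 + 0.5 sin^1.5(90°) = 1.5.
F_nw = 0.6 × 550 × 1.5 = 495 MPa.
R_n/Ω = (495 × 4242) / 2.0 × 10⁻³ = 1050 kN.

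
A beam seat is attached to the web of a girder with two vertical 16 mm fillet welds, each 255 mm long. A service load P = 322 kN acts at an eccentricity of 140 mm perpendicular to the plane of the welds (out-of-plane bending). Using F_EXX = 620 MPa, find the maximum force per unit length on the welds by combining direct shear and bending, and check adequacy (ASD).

f_max ≈ 2170 N/mm; NOT adequate

L_w = 2 × 255 = 510 mm; section modulus (unit throat) S = 2 × L²/6 = 21680 mm².
Direct shear f_v = P/L_w = 322×10³/510 = 631.4 N/mm.
Moment M = P × e = 322×10³ × 140 = 45080000 N·mm; bending f_b = M/S = 2080 N/mm.
f_max = √(f_v² + f_b²) = √(631.4² + 2080²) = 2174 N/mm.
r_n/Ω = (1/2.0) × 0.6 × 620 × (0.707 × 16) = 2104 N/mm → NOT adequate.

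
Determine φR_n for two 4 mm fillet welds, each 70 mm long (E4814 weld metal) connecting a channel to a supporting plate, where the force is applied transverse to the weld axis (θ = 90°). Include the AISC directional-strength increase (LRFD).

E48XX → F_EXX = 480 MPa.
t_e = 0.707 × 4 = 2.828 mm; A_we = 2.828 × 140 = 395.9 mm².
Directional factor: 1.0 + 0.5 sin^1.5(90°) = 1.5.
F_nw = 0.6 × 480 × 1.5 = 432 MPa.
φR_n = 0.75 × 432 × 395.9 × 10⁻³ = 128.3 kN.

φR_n ≈ 128 kN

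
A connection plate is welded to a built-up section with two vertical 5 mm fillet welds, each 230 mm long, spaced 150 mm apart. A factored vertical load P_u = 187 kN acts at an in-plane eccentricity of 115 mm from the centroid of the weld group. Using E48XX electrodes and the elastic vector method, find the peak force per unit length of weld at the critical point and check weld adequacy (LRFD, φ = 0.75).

E48XX → F_EXX = 480 MPa.
Total weld length L_w = 460 mm. Treat welds as unit-width lines.
Polar moment about centroid: J = 2[d³/12 + d(b/2)²] = 2[230³/12 + 230×75²] = 4615000 mm³.
Direct shear f_v = P/L_w = 187×10³ / 460 = 406.5 N/mm (vertical).
Torsion M = P·e = 187×10³ × 115 = 21505000 N·mm.
Critical point at (x, y) = (75, 115) from centroid. f_tx = M·y/J = 535.8 N/mm; f_ty = M·x/J = 349.5 N/mm.
Resultant f_max = √[f_tx² + (f_v + f_ty)²] = √[535.8² + (406.5 + 349.5)²] = 926.6 N/mm.
Capacity per unit length: φr_n = 0.75 × 0.6 × 480 × (0.707 × 5) = 763.6 N/mm.
926.6 > 763.6 → NOT adequate.

f_max ≈ 927 N/mm; NOT adequate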